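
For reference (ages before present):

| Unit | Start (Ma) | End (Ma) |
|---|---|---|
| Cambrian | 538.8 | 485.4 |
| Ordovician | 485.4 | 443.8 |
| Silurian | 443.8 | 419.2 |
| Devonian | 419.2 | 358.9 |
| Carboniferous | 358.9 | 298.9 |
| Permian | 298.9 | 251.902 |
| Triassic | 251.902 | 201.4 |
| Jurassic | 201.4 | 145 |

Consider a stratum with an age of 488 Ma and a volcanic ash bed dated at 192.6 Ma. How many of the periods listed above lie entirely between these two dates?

6

The older date is 488 Ma and the younger is 192.6 Ma.
Periods with start < 488 and end > 192.6 Ma: Ordovician (485.4–443.8), Silurian (443.8–419.2), Devonian (419.2–358.9), Carboniferous (358.9–298.9), Permian (298.9–251.902), Triassic (251.902–201.4).
That is 6 complete periods.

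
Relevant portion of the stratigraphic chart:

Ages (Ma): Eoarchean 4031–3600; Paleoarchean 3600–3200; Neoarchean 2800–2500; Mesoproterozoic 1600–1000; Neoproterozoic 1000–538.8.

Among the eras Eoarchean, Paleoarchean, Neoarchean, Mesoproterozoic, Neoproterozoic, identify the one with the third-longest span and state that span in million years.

Eoarchean, 431 million years

Start − end for each: Eoarchean 4031 − 3600 = 431; Paleoarchean 3600 − 3200 = 400; Neoarchean 2800 − 2500 = 300; Mesoproterozoic 1600 − 1000 = 600; Neoproterozoic 1000 − 538.8 = 461.2.
Ranking these from longest: Mesoproterozoic > Neoproterozoic > Eoarchean > Paleoarchean > Neoarchean.
Position 3 in that ranking is Eoarchean, which lasted 431 Myr.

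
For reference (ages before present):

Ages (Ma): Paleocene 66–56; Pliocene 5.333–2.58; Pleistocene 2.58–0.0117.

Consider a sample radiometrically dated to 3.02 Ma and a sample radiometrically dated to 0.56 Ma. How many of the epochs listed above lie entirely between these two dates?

0

Checking each listed span, none has both start < 3.02 Ma and end > 0.56 Ma — every epoch straddles one of the two dates or lies outside them — so the count is 0.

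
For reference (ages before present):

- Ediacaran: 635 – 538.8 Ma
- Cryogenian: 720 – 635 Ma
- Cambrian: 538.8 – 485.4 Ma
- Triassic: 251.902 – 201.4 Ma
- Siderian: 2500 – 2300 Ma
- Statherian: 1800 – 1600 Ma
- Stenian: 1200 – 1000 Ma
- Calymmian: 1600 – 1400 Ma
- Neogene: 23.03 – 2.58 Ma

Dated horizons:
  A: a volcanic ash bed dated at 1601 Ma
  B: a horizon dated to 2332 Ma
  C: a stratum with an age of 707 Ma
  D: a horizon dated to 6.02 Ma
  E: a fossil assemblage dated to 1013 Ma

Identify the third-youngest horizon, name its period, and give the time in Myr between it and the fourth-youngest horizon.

Smaller Ma means younger, so youngest first: D 6.02 < C 707 < E 1013 < A 1601 < B 2332.
Counting 3 along gives E (1013 Ma); the excerpt puts that inside the Stenian, 1200–1000 Ma.
Next in line is A (1601 Ma), and 1601 − 1013 = 588 Myr.

E, in the Stenian; 588 million years to A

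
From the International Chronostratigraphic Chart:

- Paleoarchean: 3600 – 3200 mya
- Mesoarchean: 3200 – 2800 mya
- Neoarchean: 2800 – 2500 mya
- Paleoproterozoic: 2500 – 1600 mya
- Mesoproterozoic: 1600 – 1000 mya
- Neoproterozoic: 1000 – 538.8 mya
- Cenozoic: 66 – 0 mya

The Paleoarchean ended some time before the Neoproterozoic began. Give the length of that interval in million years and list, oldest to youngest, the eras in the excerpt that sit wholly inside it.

The Paleoarchean closes at 3200 Ma and the Neoproterozoic opens at 1000 Ma, so the interval is 3200 − 1000 = 2200 Myr.
An era fits inside if it starts at or after 3200 Ma and ends at or before 1000 Ma; oldest first that gives Mesoarchean, Neoarchean, Paleoproterozoic, Mesoproterozoic.

2200 million years; Mesoarchean, Neoarchean, Paleoproterozoic, Mesoproterozoic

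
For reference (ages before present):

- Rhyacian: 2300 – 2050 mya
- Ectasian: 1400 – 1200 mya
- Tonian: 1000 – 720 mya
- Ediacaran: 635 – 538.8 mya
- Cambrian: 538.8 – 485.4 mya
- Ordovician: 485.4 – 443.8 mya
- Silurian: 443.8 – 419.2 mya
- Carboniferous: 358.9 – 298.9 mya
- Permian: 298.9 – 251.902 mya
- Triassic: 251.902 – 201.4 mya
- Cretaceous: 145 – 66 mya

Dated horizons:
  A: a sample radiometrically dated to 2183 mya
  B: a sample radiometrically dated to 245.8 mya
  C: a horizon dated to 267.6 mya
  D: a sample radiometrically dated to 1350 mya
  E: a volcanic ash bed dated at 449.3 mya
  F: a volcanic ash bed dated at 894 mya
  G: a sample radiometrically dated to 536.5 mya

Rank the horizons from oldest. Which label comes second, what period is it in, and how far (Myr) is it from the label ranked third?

D, in the Ectasian; 456 million years to F

Sorted oldest-first by Ma: A (2183), D (1350), F (894), G (536.5), E (449.3), C (267.6), B (245.8).
The second oldest is D at 1350 Ma, which lies in 1400–1200 Ma: the Ectasian.
The third oldest is F at 894 Ma; separation = |1350 − 894| = 456 Myr.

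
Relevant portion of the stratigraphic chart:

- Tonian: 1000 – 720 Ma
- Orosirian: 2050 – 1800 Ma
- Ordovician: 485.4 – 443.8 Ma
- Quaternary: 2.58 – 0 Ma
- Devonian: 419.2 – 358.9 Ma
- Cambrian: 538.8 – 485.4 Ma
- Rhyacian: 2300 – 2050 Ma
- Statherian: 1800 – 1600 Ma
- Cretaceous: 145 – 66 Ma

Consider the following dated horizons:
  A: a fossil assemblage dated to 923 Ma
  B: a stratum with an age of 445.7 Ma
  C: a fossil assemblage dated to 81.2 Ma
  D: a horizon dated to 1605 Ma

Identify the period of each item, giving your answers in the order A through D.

A: 923 Ma lies in 1000–720 Ma, so Tonian.
B: 445.7 Ma lies in 485.4–443.8 Ma, so Ordovician.
C: 81.2 Ma lies in 145–66 Ma, so Cretaceous.
D: 1605 Ma lies in 1800–1600 Ma, so Statherian.

A — Tonian; B — Ordovician; C — Cretaceous; D — Statherian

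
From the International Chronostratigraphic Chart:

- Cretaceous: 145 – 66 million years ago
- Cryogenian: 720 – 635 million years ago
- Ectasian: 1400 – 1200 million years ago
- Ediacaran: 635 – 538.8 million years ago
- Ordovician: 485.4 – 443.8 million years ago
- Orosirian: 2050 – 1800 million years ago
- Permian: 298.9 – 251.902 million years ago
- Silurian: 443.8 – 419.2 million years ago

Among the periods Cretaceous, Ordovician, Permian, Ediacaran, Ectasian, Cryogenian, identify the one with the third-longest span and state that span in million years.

Cryogenian, 85 million years

Start − end for each: Cretaceous 145 − 66 = 79; Ordovician 485.4 − 443.8 = 41.6; Permian 298.9 − 251.902 = 46.998; Ediacaran 635 − 538.8 = 96.2; Ectasian 1400 − 1200 = 200; Cryogenian 720 − 635 = 85.
Ranking these from longest: Ectasian > Ediacaran > Cryogenian > Cretaceous > Permian > Ordovician.
Position 3 in that ranking is Cryogenian, which lasted 85 Myr.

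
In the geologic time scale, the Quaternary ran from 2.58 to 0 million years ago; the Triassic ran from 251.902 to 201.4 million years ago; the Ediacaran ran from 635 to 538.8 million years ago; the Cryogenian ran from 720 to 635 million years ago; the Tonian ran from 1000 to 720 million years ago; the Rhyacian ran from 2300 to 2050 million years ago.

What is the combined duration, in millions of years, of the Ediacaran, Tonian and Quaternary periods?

Each duration: Ediacaran = 96.2; Tonian = 280; Quaternary = 2.58.
Sum: 96.2 + 280 + 2.58 = 378.78 Myr.

378.78 million years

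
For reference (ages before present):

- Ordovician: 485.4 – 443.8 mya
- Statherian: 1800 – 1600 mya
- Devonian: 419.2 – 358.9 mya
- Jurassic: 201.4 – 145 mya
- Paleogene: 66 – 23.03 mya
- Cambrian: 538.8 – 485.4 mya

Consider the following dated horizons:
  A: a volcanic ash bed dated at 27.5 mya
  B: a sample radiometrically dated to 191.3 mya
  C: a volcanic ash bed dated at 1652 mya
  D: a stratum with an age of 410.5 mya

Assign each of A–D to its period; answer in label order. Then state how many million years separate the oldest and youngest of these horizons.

A — Paleogene; B — Jurassic; C — Statherian; D — Devonian; span 1624.5 million years

Match each age against the start–end ranges in the excerpt: A = 27.5 Ma → Paleogene (66–23.03); B = 191.3 Ma → Jurassic (201.4–145); C = 1652 Ma → Statherian (1800–1600); D = 410.5 Ma → Devonian (419.2–358.9).
The largest age is 1652 Ma and the smallest is 27.5 Ma; their difference is 1624.5 Myr.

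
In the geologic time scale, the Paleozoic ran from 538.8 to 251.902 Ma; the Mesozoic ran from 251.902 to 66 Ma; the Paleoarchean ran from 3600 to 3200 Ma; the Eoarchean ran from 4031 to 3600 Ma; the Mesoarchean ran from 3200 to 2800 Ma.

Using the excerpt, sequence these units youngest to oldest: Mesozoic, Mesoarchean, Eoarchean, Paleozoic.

Mesozoic, Paleozoic, Mesoarchean, Eoarchean

Sorting by start age (ascending Ma, since larger Ma = older): Mesozoic start 251.902, Paleozoic start 538.8, Mesoarchean start 3200, Eoarchean start 4031.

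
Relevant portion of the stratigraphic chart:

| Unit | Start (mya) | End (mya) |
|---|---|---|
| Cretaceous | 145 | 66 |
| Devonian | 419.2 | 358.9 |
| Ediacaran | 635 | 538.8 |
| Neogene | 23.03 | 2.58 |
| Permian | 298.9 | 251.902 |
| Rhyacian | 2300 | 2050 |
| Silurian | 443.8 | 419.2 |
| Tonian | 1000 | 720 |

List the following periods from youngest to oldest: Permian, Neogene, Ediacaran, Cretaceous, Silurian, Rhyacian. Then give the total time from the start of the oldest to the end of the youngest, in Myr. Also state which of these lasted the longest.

Neogene → Cretaceous → Permian → Silurian → Ediacaran → Rhyacian; total span 2297.42 Myr; longest is Rhyacian

Start ages (Ma): Rhyacian 2300, Ediacaran 635, Silurian 443.8, Permian 298.9, Cretaceous 145, Neogene 23.03.
Ordered youngest to oldest: Neogene, Cretaceous, Permian, Silurian, Ediacaran, Rhyacian.
Span = 2300 − 2.58 = 2297.42 Myr.
Durations: Rhyacian 250, Neogene 20.45, Ediacaran 96.2, Cretaceous 79, Silurian 24.6, Permian 46.998 → longest is Rhyacian (250 Myr).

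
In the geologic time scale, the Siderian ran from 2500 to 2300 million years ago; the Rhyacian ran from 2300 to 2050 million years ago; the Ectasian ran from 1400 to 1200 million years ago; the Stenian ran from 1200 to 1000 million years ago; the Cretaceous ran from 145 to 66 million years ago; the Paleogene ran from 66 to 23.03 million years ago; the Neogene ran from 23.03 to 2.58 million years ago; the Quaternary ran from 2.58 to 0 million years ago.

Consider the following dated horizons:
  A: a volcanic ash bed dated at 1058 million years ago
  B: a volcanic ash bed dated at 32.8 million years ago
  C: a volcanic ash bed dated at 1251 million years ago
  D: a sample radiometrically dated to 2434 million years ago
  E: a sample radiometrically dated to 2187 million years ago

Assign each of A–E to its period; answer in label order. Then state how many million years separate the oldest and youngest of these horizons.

A — Stenian; B — Paleogene; C — Ectasian; D — Siderian; E — Rhyacian; span 2401.2 million years

A: 1058 Ma lies in 1200–1000 Ma, so Stenian.
B: 32.8 Ma lies in 66–23.03 Ma, so Paleogene.
C: 1251 Ma lies in 1400–1200 Ma, so Ectasian.
D: 2434 Ma lies in 2500–2300 Ma, so Siderian.
E: 2187 Ma lies in 2300–2050 Ma, so Rhyacian.
Oldest = 2434 Ma, youngest = 32.8 Ma → span 2401.2 Myr.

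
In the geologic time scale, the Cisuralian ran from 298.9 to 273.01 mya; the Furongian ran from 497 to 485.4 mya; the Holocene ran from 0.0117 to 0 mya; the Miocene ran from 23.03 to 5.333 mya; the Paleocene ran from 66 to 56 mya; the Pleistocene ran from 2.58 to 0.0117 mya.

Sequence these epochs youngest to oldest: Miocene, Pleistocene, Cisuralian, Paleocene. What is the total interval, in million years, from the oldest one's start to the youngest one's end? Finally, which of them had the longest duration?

Start ages (Ma): Cisuralian 298.9, Paleocene 66, Miocene 23.03, Pleistocene 2.58.
Ordered youngest to oldest: Pleistocene, Miocene, Paleocene, Cisuralian.
Span = 298.9 − 0.0117 = 298.8883 Myr.
Durations: Paleocene 10, Cisuralian 25.89, Miocene 17.697, Pleistocene 2.5683 → longest is Cisuralian (25.89 Myr).

Pleistocene → Miocene → Paleocene → Cisuralian; total span 298.8883 Myr; longest is Cisuralian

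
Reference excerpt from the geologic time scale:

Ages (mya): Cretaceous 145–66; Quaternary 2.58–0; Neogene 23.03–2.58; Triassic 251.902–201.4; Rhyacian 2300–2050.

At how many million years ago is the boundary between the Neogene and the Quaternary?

The Neogene ends and the Quaternary begins at 2.58 mya.

2.58 mya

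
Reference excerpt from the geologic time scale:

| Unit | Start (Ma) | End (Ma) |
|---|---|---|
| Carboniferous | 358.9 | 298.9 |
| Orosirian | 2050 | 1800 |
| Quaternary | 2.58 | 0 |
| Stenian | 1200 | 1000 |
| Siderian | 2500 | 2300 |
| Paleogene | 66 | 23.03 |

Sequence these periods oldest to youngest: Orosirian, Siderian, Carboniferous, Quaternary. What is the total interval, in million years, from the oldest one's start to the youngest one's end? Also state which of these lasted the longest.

Siderian → Orosirian → Carboniferous → Quaternary; total span 2500 Myr; longest is Orosirian

From the excerpt: Orosirian 2050–1800; Siderian 2500–2300; Carboniferous 358.9–298.9; Quaternary 2.58–0 (Ma).
Larger Ma is earlier, so the oldest is Siderian and the youngest is Quaternary; oldest to youngest: Siderian, Orosirian, Carboniferous, Quaternary.
Oldest start 2500 minus youngest end 0 gives 2500 Myr overall.
Individual lengths (start − end): Orosirian 250; Carboniferous 60; Siderian 200; Quaternary 2.58. The largest is Orosirian at 250 Myr.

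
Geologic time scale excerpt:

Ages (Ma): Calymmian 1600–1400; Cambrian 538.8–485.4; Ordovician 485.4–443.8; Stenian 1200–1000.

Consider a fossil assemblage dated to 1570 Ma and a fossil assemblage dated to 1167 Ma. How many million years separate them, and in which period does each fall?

Elapsed time: 1570 − 1167 = 403 Myr.
1570 Ma lies within 1600–1400 Ma: Calymmian.
1167 Ma lies within 1200–1000 Ma: Stenian.

403 million years apart; the first in the Calymmian, the second in the Stenian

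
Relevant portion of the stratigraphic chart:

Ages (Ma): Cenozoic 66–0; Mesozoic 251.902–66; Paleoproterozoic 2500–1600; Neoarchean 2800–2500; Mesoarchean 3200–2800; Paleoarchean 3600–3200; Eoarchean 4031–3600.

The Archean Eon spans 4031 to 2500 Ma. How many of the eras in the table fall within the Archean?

4

Eras inside 4031–2500 Ma: Eoarchean, Paleoarchean, Mesoarchean, Neoarchean — 4 in total.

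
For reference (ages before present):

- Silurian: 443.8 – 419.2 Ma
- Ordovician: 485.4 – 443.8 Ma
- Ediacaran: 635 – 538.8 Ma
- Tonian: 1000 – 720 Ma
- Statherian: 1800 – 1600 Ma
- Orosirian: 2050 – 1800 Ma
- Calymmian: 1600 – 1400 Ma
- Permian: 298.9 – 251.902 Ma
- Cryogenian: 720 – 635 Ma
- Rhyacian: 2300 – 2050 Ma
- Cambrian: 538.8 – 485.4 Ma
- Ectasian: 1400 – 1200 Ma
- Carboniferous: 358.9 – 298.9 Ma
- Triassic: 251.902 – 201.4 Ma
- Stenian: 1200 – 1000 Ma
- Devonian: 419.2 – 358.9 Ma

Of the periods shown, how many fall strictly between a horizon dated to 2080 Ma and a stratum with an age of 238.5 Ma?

14

The older date is 2080 Ma and the younger is 238.5 Ma.
Periods with start < 2080 and end > 238.5 Ma: Orosirian (2050–1800), Statherian (1800–1600), Calymmian (1600–1400), Ectasian (1400–1200), Stenian (1200–1000), Tonian (1000–720), Cryogenian (720–635), Ediacaran (635–538.8), Cambrian (538.8–485.4), Ordovician (485.4–443.8), Silurian (443.8–419.2), Devonian (419.2–358.9), Carboniferous (358.9–298.9), Permian (298.9–251.902).
That is 14 complete periods.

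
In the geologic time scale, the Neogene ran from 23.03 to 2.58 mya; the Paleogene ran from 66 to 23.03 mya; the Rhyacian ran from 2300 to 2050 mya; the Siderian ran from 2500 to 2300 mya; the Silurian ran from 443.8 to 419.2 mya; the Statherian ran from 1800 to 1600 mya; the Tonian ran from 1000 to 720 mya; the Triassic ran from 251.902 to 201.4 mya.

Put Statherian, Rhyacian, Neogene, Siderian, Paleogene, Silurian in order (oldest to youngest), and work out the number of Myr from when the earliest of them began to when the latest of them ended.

Start ages (Ma): Siderian 2500, Rhyacian 2300, Statherian 1800, Silurian 443.8, Paleogene 66, Neogene 23.03.
Ordered oldest to youngest: Siderian, Rhyacian, Statherian, Silurian, Paleogene, Neogene.
Span = 2500 − 2.58 = 2497.42 Myr.

Siderian, Rhyacian, Statherian, Silurian, Paleogene, Neogene; total span 2497.42 Myr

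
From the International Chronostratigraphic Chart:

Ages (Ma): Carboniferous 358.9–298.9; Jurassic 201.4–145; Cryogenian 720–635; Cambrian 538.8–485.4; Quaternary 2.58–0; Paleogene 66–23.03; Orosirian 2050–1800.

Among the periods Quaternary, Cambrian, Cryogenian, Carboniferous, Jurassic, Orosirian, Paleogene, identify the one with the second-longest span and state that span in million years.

Cryogenian, 85 million years

Start − end for each: Quaternary 2.58 − 0 = 2.58; Cambrian 538.8 − 485.4 = 53.4; Cryogenian 720 − 635 = 85; Carboniferous 358.9 − 298.9 = 60; Jurassic 201.4 − 145 = 56.4; Orosirian 2050 − 1800 = 250; Paleogene 66 − 23.03 = 42.97.
Ranking these from longest: Orosirian > Cryogenian > Carboniferous > Jurassic > Cambrian > Paleogene > Quaternary.
Position 2 in that ranking is Cryogenian, which lasted 85 Myr.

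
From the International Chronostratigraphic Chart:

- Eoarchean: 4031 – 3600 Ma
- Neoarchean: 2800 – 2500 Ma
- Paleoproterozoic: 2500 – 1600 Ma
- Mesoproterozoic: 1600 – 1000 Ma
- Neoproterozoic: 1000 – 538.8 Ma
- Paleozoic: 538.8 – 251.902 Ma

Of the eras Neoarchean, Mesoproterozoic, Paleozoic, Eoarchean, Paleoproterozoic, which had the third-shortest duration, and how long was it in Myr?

Eoarchean, 431 million years

Durations: Neoarchean 300; Mesoproterozoic 600; Paleozoic 286.898; Eoarchean 431; Paleoproterozoic 900 Myr.
Sorted shortest-first: Paleozoic (286.898), Neoarchean (300), Eoarchean (431), Mesoproterozoic (600), Paleoproterozoic (900).
The third shortest is Eoarchean at 431 Myr.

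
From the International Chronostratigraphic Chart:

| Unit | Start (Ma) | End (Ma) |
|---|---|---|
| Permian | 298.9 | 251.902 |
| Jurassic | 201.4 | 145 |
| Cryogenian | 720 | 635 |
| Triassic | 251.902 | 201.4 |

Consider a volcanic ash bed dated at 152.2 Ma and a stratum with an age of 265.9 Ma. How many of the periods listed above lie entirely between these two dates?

1

The older date is 265.9 Ma and the younger is 152.2 Ma.
Periods with start < 265.9 and end > 152.2 Ma: Triassic (251.902–201.4).
That is 1 complete period.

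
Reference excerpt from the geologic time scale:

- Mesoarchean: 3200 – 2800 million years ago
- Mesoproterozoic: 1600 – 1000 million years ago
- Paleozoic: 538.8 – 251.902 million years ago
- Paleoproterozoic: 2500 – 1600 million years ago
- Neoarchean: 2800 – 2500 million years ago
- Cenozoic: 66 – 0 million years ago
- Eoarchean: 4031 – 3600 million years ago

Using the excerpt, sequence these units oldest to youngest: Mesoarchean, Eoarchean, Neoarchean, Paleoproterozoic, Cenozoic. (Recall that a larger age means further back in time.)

Eoarchean, then Mesoarchean, then Neoarchean, then Paleoproterozoic, then Cenozoic

The oldest of these is Eoarchean (starts 4031 Ma) and the youngest is Cenozoic (ends 0 Ma).
In between, by decreasing start age: Mesoarchean (3200), Neoarchean (2800), Paleoproterozoic (2500).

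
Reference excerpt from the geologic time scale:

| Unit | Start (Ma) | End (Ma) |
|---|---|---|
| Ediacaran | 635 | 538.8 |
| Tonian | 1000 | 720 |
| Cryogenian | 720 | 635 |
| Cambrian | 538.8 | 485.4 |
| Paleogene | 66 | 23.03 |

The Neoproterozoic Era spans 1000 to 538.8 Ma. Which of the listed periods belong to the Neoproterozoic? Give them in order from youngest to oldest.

Periods with both bounds inside 1000–538.8 Ma: Ediacaran (635–538.8), Cryogenian (720–635), Tonian (1000–720).

Ediacaran, Cryogenian, Tonian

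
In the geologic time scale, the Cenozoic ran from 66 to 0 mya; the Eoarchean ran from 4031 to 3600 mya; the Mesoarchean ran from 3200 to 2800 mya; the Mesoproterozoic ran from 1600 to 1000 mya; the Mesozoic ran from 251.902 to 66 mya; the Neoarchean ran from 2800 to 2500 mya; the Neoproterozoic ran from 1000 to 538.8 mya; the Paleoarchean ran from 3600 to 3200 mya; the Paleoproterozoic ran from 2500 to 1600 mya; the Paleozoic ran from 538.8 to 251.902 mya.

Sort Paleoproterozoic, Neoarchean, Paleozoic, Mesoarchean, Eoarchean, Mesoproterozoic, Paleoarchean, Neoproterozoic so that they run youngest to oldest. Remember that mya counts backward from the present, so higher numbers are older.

Paleozoic → Neoproterozoic → Mesoproterozoic → Paleoproterozoic → Neoarchean → Mesoarchean → Paleoarchean → Eoarchean

The oldest of these is Eoarchean (starts 4031 Ma) and the youngest is Paleozoic (ends 251.902 Ma).
In between, by decreasing start age: Paleoarchean (3600), Mesoarchean (3200), Neoarchean (2800), Paleoproterozoic (2500), Mesoproterozoic (1600), Neoproterozoic (1000).
Listing youngest first means reversing that sequence.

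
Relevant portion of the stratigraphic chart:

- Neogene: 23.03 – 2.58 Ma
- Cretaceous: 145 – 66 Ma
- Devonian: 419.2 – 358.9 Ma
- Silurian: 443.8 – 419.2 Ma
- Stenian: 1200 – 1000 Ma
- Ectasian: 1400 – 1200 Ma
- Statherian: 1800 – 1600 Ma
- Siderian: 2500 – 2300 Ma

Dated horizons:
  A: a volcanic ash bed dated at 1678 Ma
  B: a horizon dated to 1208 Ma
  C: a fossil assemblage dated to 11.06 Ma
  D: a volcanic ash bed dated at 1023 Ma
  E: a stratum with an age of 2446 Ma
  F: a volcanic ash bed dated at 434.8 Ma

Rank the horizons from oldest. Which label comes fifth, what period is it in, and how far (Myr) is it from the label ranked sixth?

Sorted oldest-first by Ma: E (2446), A (1678), B (1208), D (1023), F (434.8), C (11.06).
The fifth oldest is F at 434.8 Ma, which lies in 443.8–419.2 Ma: the Silurian.
The sixth oldest is C at 11.06 Ma; separation = |434.8 − 11.06| = 423.74 Myr.

F, in the Silurian; 423.74 million years to C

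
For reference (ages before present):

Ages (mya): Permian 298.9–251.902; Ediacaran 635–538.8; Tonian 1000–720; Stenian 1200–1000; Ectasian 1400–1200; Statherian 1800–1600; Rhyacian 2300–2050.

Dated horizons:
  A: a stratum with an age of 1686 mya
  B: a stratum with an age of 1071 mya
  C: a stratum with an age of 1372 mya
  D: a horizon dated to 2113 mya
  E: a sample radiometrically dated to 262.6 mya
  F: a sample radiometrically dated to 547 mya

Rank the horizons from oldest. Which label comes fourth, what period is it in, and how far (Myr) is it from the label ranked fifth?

B, in the Stenian; 524 million years to F

Sorted oldest-first by Ma: D (2113), A (1686), C (1372), B (1071), F (547), E (262.6).
The fourth oldest is B at 1071 Ma, which lies in 1200–1000 Ma: the Stenian.
The fifth oldest is F at 547 Ma; separation = |1071 − 547| = 524 Myr.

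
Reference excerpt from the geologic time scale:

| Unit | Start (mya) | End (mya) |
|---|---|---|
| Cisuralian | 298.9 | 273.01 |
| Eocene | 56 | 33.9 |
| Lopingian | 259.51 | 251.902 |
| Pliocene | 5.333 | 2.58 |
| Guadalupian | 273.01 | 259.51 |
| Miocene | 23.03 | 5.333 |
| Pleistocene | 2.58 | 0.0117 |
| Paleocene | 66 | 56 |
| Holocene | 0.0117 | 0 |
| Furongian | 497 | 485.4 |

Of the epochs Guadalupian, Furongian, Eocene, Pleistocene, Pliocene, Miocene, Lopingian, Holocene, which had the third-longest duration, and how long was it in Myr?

Durations: Guadalupian 13.5; Furongian 11.6; Eocene 22.1; Pleistocene 2.5683; Pliocene 2.753; Miocene 17.697; Lopingian 7.608; Holocene 0.0117 Myr.
Sorted longest-first: Eocene (22.1), Miocene (17.697), Guadalupian (13.5), Furongian (11.6), Lopingian (7.608), Pliocene (2.753), Pleistocene (2.5683), Holocene (0.0117).
The third longest is Guadalupian at 13.5 Myr.

Guadalupian, 13.5 million years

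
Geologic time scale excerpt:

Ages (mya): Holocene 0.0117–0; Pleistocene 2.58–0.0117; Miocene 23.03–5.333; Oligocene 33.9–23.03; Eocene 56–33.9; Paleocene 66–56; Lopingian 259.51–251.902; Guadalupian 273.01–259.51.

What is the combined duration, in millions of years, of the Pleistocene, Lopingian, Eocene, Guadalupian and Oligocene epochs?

56.6463 million years

Duration is start − end for each: (2.58 − 0.0117) + (259.51 − 251.902) + (56 − 33.9) + (273.01 − 259.51) + (33.9 − 23.03).
That is 2.5683 + 7.608 + 22.1 + 13.5 + 10.87, which totals 56.6463 million years.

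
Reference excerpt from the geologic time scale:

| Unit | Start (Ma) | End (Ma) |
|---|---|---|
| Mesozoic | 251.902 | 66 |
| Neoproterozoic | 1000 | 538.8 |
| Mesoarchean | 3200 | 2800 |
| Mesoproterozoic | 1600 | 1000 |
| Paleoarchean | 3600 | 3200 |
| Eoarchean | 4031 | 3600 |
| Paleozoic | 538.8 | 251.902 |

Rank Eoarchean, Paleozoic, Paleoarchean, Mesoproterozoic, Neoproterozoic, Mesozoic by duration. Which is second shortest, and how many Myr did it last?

Durations: Eoarchean 431; Paleozoic 286.898; Paleoarchean 400; Mesoproterozoic 600; Neoproterozoic 461.2; Mesozoic 185.902 Myr.
Sorted shortest-first: Mesozoic (185.902), Paleozoic (286.898), Paleoarchean (400), Eoarchean (431), Neoproterozoic (461.2), Mesoproterozoic (600).
The second shortest is Paleozoic at 286.898 Myr.

Paleozoic, 286.898 million years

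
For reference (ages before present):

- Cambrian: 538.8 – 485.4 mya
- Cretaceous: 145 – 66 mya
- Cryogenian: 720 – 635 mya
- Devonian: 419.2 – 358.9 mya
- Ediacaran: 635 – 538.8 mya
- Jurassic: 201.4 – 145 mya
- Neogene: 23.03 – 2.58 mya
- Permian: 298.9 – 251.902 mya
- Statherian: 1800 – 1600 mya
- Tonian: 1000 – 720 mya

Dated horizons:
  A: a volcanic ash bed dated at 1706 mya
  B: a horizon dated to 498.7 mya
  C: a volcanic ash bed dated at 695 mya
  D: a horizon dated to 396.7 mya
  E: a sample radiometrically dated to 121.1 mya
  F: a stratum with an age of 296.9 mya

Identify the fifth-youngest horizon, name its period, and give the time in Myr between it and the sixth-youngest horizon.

C, in the Cryogenian; 1011 million years to A

Smaller Ma means younger, so youngest first: E 121.1 < F 296.9 < D 396.7 < B 498.7 < C 695 < A 1706.
Counting 5 along gives C (695 Ma); the excerpt puts that inside the Cryogenian, 720–635 Ma.
Next in line is A (1706 Ma), and 1706 − 695 = 1011 Myr.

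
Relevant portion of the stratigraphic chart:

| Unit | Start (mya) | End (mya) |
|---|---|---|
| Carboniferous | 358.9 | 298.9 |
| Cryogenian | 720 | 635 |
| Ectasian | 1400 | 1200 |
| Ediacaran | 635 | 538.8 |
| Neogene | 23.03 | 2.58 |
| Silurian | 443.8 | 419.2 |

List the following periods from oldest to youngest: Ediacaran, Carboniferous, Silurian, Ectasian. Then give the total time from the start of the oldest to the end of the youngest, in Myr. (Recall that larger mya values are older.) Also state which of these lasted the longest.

Ectasian → Ediacaran → Silurian → Carboniferous; total span 1101.1 Myr; longest is Ectasian

From the excerpt: Ediacaran 635–538.8; Carboniferous 358.9–298.9; Silurian 443.8–419.2; Ectasian 1400–1200 (Ma).
Larger Ma is earlier, so the oldest is Ectasian and the youngest is Carboniferous; oldest to youngest: Ectasian, Ediacaran, Silurian, Carboniferous.
Oldest start 1400 minus youngest end 298.9 gives 1101.1 Myr overall.
Individual lengths (start − end): Ectasian 200; Ediacaran 96.2; Carboniferous 60; Silurian 24.6. The largest is Ectasian at 200 Myr.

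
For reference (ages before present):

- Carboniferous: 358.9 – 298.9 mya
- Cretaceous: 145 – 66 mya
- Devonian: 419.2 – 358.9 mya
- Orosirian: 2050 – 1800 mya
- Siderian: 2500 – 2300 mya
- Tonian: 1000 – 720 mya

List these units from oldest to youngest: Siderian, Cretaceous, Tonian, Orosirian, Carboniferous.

The oldest of these is Siderian (starts 2500 Ma) and the youngest is Cretaceous (ends 66 Ma).
In between, by decreasing start age: Orosirian (2050), Tonian (1000), Carboniferous (358.9).

Siderian, Orosirian, Tonian, Carboniferous, Cretaceous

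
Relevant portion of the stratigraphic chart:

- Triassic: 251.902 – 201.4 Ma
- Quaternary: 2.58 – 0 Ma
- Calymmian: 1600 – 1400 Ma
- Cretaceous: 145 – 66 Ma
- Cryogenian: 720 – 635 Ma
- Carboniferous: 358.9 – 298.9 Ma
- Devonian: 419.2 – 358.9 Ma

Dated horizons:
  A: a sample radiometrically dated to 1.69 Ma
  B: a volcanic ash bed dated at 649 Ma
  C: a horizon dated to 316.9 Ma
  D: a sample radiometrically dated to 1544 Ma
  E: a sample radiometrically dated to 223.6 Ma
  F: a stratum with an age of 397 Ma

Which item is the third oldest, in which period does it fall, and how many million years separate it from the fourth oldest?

Sorted oldest-first by Ma: D (1544), B (649), F (397), C (316.9), E (223.6), A (1.69).
The third oldest is F at 397 Ma, which lies in 419.2–358.9 Ma: the Devonian.
The fourth oldest is C at 316.9 Ma; separation = |397 − 316.9| = 80.1 Myr.

F, in the Devonian; 80.1 million years to C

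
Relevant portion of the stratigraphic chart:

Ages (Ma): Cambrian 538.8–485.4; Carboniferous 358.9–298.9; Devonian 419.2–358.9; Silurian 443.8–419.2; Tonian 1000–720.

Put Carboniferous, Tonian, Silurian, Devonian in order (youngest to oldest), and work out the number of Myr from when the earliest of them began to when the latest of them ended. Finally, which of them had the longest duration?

From the excerpt: Carboniferous 358.9–298.9; Tonian 1000–720; Silurian 443.8–419.2; Devonian 419.2–358.9 (Ma).
Larger Ma is earlier, so the oldest is Tonian and the youngest is Carboniferous; youngest to oldest: Carboniferous, Devonian, Silurian, Tonian.
Oldest start 1000 minus youngest end 298.9 gives 701.1 Myr overall.
Individual lengths (start − end): Carboniferous 60; Tonian 280; Devonian 60.3; Silurian 24.6. The largest is Tonian at 280 Myr.

Carboniferous, Devonian, Silurian, Tonian; total span 701.1 Myr; longest is Tonian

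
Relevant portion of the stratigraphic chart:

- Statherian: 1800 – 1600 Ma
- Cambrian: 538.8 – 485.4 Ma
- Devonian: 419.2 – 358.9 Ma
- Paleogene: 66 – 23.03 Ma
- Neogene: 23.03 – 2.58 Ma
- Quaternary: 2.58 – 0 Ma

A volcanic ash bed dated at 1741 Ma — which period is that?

Statherian

1741 Ma lies between 1800 and 1600 Ma, so it falls in the Statherian.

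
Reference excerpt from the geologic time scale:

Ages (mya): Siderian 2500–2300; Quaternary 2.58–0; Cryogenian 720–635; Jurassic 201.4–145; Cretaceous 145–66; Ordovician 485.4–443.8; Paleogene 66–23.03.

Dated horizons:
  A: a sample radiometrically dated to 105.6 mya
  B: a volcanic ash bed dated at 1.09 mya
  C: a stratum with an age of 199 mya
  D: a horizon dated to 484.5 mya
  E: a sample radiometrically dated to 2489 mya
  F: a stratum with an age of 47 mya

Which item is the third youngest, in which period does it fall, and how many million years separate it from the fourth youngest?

Sorted youngest-first by Ma: B (1.09), F (47), A (105.6), C (199), D (484.5), E (2489).
The third youngest is A at 105.6 Ma, which lies in 145–66 Ma: the Cretaceous.
The fourth youngest is C at 199 Ma; separation = |105.6 − 199| = 93.4 Myr.

A, in the Cretaceous; 93.4 million years to C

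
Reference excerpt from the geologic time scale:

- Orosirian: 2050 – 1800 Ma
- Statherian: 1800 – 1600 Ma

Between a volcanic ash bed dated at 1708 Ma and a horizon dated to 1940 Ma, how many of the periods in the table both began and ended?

The older date is 1940 Ma and the younger is 1708 Ma.
No period both begins after 1940 Ma and ends before 1708 Ma, so the count is 0.

0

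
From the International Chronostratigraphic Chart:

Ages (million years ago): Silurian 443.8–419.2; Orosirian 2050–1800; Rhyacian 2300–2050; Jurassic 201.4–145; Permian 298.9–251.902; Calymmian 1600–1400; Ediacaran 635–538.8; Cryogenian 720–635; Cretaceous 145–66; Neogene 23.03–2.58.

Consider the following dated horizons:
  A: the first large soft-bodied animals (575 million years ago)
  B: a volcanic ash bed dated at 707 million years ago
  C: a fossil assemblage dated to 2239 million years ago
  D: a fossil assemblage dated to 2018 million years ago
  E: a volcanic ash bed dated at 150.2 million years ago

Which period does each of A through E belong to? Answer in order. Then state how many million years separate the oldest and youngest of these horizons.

A — Ediacaran; B — Cryogenian; C — Rhyacian; D — Orosirian; E — Jurassic; span 2088.8 million years

Match each age against the start–end ranges in the excerpt: A = 575 Ma → Ediacaran (635–538.8); B = 707 Ma → Cryogenian (720–635); C = 2239 Ma → Rhyacian (2300–2050); D = 2018 Ma → Orosirian (2050–1800); E = 150.2 Ma → Jurassic (201.4–145).
The largest age is 2239 Ma and the smallest is 150.2 Ma; their difference is 2088.8 Myr.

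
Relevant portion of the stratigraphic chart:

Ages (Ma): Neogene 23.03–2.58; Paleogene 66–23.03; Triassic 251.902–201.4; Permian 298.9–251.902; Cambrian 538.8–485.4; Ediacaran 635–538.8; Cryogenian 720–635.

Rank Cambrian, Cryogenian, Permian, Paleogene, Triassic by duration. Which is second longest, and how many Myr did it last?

Durations: Cambrian 53.4; Cryogenian 85; Permian 46.998; Paleogene 42.97; Triassic 50.502 Myr.
Sorted longest-first: Cryogenian (85), Cambrian (53.4), Triassic (50.502), Permian (46.998), Paleogene (42.97).
The second longest is Cambrian at 53.4 Myr.

Cambrian, 53.4 million years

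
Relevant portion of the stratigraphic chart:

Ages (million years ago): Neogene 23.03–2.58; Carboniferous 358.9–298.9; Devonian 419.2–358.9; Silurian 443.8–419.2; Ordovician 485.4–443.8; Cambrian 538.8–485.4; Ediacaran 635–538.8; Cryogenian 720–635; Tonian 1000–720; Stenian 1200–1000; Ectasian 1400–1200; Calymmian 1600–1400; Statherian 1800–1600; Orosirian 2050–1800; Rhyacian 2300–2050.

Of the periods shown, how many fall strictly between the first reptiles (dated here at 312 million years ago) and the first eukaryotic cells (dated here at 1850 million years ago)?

The older date is 1850 Ma and the younger is 312 Ma.
Periods with start < 1850 and end > 312 Ma: Statherian (1800–1600), Calymmian (1600–1400), Ectasian (1400–1200), Stenian (1200–1000), Tonian (1000–720), Cryogenian (720–635), Ediacaran (635–538.8), Cambrian (538.8–485.4), Ordovician (485.4–443.8), Silurian (443.8–419.2), Devonian (419.2–358.9).
That is 11 complete periods.

11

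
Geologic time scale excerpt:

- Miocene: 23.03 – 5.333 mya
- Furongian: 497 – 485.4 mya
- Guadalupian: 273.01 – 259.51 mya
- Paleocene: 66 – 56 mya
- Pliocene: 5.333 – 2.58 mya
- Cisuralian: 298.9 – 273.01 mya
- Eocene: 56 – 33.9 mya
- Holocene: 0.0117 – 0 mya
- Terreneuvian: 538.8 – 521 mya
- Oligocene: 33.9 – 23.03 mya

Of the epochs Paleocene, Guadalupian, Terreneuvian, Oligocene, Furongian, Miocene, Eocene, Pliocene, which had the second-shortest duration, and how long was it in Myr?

Durations: Paleocene 10; Guadalupian 13.5; Terreneuvian 17.8; Oligocene 10.87; Furongian 11.6; Miocene 17.697; Eocene 22.1; Pliocene 2.753 Myr.
Sorted shortest-first: Pliocene (2.753), Paleocene (10), Oligocene (10.87), Furongian (11.6), Guadalupian (13.5), Miocene (17.697), Terreneuvian (17.8), Eocene (22.1).
The second shortest is Paleocene at 10 Myr.

Paleocene, 10 million years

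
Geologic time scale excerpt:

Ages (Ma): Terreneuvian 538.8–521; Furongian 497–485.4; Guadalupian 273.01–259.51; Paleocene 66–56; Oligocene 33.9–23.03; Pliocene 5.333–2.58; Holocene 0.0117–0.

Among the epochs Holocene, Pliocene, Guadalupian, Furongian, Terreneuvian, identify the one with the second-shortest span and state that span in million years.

Pliocene, 2.753 million years

Durations: Holocene 0.0117; Pliocene 2.753; Guadalupian 13.5; Furongian 11.6; Terreneuvian 17.8 Myr.
Sorted shortest-first: Holocene (0.0117), Pliocene (2.753), Furongian (11.6), Guadalupian (13.5), Terreneuvian (17.8).
The second shortest is Pliocene at 2.753 Myr.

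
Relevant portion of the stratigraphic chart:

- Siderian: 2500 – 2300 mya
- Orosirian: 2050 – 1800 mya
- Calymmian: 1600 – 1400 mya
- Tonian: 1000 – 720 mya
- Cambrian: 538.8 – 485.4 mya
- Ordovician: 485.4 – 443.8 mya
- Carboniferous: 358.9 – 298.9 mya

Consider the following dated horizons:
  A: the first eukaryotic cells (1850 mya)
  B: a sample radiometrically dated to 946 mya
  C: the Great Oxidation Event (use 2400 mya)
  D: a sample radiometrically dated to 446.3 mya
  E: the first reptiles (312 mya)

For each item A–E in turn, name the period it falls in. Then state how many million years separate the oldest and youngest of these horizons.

Match each age against the start–end ranges in the excerpt: A = 1850 Ma → Orosirian (2050–1800); B = 946 Ma → Tonian (1000–720); C = 2400 Ma → Siderian (2500–2300); D = 446.3 Ma → Ordovician (485.4–443.8); E = 312 Ma → Carboniferous (358.9–298.9).
The largest age is 2400 Ma and the smallest is 312 Ma; their difference is 2088 Myr.

A — Orosirian; B — Tonian; C — Siderian; D — Ordovician; E — Carboniferous; span 2088 million years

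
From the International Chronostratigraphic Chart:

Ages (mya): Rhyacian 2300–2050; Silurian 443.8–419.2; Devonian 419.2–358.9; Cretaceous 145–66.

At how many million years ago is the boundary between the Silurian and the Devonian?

The Silurian ends and the Devonian begins at 419.2 mya.

419.2 mya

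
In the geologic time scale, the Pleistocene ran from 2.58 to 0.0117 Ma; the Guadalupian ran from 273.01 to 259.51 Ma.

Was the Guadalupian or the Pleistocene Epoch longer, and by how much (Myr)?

Guadalupian: 273.01 − 259.51 = 13.5 Myr.
Pleistocene: 2.58 − 0.0117 = 2.5683 Myr.
Difference: 13.5 − 2.5683 = 10.9317 Myr, so the Guadalupian was longer.

Guadalupian, by 10.9317 million years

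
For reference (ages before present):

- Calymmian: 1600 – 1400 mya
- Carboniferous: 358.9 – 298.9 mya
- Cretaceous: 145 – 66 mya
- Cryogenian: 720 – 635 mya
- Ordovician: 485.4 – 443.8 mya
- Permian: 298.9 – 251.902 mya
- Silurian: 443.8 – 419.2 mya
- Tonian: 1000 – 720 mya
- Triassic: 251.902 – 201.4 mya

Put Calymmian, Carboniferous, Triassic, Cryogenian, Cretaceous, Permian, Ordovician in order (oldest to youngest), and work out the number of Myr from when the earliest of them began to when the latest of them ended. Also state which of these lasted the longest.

Calymmian, Cryogenian, Ordovician, Carboniferous, Permian, Triassic, Cretaceous; total span 1534 Myr; longest is Calymmian

From the excerpt: Calymmian 1600–1400; Carboniferous 358.9–298.9; Triassic 251.902–201.4; Cryogenian 720–635; Cretaceous 145–66; Permian 298.9–251.902; Ordovician 485.4–443.8 (Ma).
Larger Ma is earlier, so the oldest is Calymmian and the youngest is Cretaceous; oldest to youngest: Calymmian, Cryogenian, Ordovician, Carboniferous, Permian, Triassic, Cretaceous.
Oldest start 1600 minus youngest end 66 gives 1534 Myr overall.
Individual lengths (start − end): Permian 46.998; Ordovician 41.6; Cryogenian 85; Triassic 50.502; Carboniferous 60; Calymmian 200; Cretaceous 79. The largest is Calymmian at 200 Myr.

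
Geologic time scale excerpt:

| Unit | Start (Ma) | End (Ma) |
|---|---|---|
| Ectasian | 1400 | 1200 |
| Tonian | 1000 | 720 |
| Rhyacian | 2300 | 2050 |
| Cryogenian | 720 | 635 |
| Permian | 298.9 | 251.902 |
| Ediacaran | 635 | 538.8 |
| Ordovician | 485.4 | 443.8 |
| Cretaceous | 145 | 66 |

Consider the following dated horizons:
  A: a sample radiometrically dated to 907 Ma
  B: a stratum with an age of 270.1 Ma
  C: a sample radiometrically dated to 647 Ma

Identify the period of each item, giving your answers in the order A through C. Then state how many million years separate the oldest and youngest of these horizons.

A — Tonian; B — Permian; C — Cryogenian; span 636.9 million years

Match each age against the start–end ranges in the excerpt: A = 907 Ma → Tonian (1000–720); B = 270.1 Ma → Permian (298.9–251.902); C = 647 Ma → Cryogenian (720–635).
The largest age is 907 Ma and the smallest is 270.1 Ma; their difference is 636.9 Myr.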